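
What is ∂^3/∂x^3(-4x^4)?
- 96 x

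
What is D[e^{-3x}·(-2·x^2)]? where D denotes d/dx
2 x \left(3 x - 2\right) e^{- 3 x}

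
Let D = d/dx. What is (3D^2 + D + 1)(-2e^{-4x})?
- 90 e^{- 4 x}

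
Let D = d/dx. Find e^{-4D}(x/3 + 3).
\frac{x}{3} + \frac{5}{3}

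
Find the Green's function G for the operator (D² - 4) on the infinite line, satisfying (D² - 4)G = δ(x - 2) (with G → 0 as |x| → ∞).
-\frac{e^{-2|x - 2|}}{4}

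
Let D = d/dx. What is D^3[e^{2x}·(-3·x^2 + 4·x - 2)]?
\left(- 24 x^{2} - 40 x - 4\right) e^{2 x}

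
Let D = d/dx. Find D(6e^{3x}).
18 e^{3 x}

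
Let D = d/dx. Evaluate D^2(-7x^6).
- 210 x^{4}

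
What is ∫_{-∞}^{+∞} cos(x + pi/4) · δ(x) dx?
\frac{\sqrt{2}}{2}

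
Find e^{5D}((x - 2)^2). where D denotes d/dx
x^{2} + 6 x + 9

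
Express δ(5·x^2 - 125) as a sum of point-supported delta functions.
\frac{\delta(x - 5) + \delta(x + 5)}{50}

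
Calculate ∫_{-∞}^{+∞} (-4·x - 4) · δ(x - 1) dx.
-8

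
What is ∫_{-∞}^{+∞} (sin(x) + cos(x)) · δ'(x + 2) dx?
- \sin{\left(2 \right)} - \cos{\left(2 \right)}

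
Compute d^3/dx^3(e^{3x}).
27 e^{3 x}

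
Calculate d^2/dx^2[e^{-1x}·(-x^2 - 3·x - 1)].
\left(- x^{2} + x + 3\right) e^{- x}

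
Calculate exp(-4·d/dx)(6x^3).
6 x^{3} - 72 x^{2} + 288 x - 384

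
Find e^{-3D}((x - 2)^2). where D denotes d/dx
x^{2} - 10 x + 25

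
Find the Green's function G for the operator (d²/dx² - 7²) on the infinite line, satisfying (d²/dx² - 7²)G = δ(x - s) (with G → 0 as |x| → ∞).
-\frac{e^{-7|x-s|}}{14}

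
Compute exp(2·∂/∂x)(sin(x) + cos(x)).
\sqrt{2} \sin{\left(x + \frac{\pi}{4} + 2 \right)}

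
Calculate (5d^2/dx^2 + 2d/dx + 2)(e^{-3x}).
41 e^{- 3 x}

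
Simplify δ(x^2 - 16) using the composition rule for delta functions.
\frac{\delta(x - 4) + \delta(x + 4)}{8}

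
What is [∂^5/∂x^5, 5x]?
25\frac{d^{4}}{dx^{4}}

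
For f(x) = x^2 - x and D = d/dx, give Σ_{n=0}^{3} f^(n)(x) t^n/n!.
t^{2} + t \left(2 x - 1\right) + x^{2} - x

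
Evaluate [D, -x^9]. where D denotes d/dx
- 9 x^{8}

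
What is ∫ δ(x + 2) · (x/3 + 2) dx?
\frac{4}{3}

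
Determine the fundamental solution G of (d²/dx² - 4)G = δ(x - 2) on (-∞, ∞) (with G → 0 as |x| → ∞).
-\frac{e^{-2|x - 2|}}{4}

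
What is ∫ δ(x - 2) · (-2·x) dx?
-4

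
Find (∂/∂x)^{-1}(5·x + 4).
\frac{5 x^{2}}{2} + 4 x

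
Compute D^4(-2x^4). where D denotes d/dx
-48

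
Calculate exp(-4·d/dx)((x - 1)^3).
x^{3} - 15 x^{2} + 75 x - 125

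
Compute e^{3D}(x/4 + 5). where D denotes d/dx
\frac{x}{4} + \frac{23}{4}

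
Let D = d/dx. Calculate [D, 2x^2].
4 x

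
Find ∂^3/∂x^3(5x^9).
2520 x^{6}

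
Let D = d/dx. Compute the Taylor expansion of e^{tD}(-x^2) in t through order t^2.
- t^{2} - 2 t x - x^{2}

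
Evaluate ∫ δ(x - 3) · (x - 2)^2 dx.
1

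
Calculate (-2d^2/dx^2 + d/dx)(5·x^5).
25 x^{3} \left(x - 8\right)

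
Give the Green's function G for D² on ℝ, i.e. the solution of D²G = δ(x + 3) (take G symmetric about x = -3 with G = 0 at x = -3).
\frac{|x + 3|}{2}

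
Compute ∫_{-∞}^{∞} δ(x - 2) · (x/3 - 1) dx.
- \frac{1}{3}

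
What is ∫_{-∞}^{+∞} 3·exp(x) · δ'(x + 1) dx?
- \frac{3}{e}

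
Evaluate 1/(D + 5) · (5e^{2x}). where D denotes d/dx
\frac{5 e^{2 x}}{7}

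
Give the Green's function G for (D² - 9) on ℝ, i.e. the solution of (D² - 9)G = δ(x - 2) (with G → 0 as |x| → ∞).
-\frac{e^{-3|x - 2|}}{6}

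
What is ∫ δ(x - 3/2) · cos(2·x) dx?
\cos{\left(3 \right)}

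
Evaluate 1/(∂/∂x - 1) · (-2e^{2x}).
- 2 e^{2 x}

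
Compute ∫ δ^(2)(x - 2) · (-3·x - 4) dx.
0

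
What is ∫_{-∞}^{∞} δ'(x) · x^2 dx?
0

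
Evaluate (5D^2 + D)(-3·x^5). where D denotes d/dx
15 x^{3} \left(- x - 20\right)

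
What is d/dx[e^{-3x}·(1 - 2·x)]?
\left(6 x - 5\right) e^{- 3 x}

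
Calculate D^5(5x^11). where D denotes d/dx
277200 x^{6}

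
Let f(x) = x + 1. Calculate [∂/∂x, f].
1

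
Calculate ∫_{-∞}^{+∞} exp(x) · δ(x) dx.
1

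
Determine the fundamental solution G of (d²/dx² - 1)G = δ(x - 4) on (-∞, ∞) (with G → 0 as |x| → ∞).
-\frac{e^{-|x - 4|}}{2}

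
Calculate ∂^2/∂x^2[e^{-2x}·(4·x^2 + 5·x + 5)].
4 \left(4 x^{2} - 3 x + 2\right) e^{- 2 x}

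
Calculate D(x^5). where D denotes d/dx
5 x^{4}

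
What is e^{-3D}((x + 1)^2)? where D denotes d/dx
x^{2} - 4 x + 4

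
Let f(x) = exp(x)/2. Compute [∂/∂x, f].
\frac{e^{x}}{2}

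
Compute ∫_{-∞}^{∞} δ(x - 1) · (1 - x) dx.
0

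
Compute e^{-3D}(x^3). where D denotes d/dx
x^{3} - 9 x^{2} + 27 x - 27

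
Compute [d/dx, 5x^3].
15 x^{2}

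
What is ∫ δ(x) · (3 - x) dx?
3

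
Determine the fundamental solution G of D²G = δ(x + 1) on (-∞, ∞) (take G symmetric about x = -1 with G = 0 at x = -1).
\frac{|x + 1|}{2}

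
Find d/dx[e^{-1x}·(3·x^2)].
3 x \left(2 - x\right) e^{- x}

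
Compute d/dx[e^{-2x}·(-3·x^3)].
x^{2} \left(6 x - 9\right) e^{- 2 x}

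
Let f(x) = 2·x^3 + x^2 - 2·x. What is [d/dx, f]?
6 x^{2} + 2 x - 2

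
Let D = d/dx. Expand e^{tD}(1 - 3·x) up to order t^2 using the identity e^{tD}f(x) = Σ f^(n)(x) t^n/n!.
- 3 t - 3 x + 1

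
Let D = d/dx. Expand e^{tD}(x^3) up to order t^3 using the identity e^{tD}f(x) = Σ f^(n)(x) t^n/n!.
t^{3} + 3 t^{2} x + 3 t x^{2} + x^{3}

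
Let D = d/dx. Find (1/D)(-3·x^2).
- x^{3}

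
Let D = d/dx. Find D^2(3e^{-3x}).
27 e^{- 3 x}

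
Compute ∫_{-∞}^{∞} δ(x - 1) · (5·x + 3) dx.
8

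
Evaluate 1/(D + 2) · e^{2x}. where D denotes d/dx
\frac{e^{2 x}}{4}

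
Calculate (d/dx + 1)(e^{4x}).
5 e^{4 x}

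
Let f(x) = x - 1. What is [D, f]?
1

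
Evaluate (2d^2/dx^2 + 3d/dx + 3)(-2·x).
- 6 x - 6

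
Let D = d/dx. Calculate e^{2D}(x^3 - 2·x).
x^{3} + 6 x^{2} + 10 x + 4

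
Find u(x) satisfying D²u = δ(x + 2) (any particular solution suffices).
\frac{|x + 2|}{2}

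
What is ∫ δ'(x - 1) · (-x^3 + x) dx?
2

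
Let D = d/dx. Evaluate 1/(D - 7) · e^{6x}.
- e^{6 x}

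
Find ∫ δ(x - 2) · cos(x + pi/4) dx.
\cos{\left(\frac{\pi}{4} + 2 \right)}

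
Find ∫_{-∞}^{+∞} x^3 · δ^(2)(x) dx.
0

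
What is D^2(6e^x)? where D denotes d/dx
6 e^{x}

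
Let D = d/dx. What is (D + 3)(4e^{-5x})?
- 8 e^{- 5 x}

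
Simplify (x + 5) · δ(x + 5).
0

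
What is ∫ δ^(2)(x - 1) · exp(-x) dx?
e^{-1}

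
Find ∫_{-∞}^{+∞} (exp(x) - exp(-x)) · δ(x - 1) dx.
2 \sinh{\left(1 \right)}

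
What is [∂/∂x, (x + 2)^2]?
2 x + 4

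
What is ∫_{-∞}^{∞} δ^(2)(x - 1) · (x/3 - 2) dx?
0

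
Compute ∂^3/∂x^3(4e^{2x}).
32 e^{2 x}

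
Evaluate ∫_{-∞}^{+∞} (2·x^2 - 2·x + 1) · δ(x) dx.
1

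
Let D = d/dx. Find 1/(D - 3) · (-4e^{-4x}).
\frac{4 e^{- 4 x}}{7}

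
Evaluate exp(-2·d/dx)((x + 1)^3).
x^{3} - 3 x^{2} + 3 x - 1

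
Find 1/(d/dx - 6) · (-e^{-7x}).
\frac{e^{- 7 x}}{13}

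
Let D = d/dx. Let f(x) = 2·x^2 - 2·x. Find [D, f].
4 x - 2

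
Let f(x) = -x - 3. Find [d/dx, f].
-1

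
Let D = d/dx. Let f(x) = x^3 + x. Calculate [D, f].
3 x^{2} + 1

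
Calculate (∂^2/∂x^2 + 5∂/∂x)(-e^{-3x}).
6 e^{- 3 x}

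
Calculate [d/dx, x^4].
4 x^{3}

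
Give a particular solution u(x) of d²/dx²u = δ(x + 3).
\frac{|x + 3|}{2}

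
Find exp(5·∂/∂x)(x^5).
x^{5} + 25 x^{4} + 250 x^{3} + 1250 x^{2} + 3125 x + 3125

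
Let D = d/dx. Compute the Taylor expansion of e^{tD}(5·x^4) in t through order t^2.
5 x^{2} \left(6 t^{2} + 4 t x + x^{2}\right)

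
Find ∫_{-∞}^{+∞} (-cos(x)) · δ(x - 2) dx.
- \cos{\left(2 \right)}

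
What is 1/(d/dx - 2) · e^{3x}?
e^{3 x}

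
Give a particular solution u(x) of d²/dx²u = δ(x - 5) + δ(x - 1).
\frac{|x - 5|}{2} + \frac{|x - 1|}{2}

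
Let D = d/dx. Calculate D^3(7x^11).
6930 x^{8}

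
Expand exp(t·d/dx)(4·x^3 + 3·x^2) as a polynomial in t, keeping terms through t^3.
4 t^{3} + t^{2} \left(12 x + 3\right) + 6 t x \left(2 x + 1\right) + 4 x^{3} + 3 x^{2}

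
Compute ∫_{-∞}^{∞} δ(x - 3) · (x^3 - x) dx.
24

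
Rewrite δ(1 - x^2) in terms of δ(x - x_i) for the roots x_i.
\frac{\delta(x - 1) + \delta(x + 1)}{2}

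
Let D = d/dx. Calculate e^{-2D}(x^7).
x^{7} - 14 x^{6} + 84 x^{5} - 280 x^{4} + 560 x^{3} - 672 x^{2} + 448 x - 128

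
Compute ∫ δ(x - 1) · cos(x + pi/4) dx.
\cos{\left(\frac{\pi}{4} + 1 \right)}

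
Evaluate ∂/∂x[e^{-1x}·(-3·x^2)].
3 x \left(x - 2\right) e^{- x}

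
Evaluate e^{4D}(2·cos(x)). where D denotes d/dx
2 \cos{\left(x + 4 \right)}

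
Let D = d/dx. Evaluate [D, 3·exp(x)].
3 e^{x}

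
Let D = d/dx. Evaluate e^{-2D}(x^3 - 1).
x^{3} - 6 x^{2} + 12 x - 9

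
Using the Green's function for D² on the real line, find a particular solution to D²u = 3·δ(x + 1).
\frac{3|x + 1|}{2}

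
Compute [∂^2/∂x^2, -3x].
-6\frac{d}{dx}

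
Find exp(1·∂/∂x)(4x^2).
4 x^{2} + 8 x + 4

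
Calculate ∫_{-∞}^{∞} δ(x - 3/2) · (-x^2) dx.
- \frac{9}{4}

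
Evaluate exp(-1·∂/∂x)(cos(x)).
\cos{\left(x - 1 \right)}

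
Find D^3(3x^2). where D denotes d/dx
0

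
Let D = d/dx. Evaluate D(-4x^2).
- 8 x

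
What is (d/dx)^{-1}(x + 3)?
\frac{x^{2}}{2} + 3 x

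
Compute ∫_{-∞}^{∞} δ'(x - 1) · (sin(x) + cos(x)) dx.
- \cos{\left(1 \right)} + \sin{\left(1 \right)}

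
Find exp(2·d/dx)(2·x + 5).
2 x + 9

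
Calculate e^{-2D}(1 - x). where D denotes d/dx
3 - x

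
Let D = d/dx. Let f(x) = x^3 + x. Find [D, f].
3 x^{2} + 1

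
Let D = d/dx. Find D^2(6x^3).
36 x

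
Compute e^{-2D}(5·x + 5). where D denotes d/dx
5 x - 5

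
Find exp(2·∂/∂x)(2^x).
2^{x + 2}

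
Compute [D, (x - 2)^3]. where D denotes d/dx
3 \left(x - 2\right)^{2}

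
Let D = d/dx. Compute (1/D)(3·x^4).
\frac{3 x^{5}}{5}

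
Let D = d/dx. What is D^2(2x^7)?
84 x^{5}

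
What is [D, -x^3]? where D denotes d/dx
- 3 x^{2}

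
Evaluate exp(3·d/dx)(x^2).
x^{2} + 6 x + 9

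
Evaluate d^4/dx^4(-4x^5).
- 480 x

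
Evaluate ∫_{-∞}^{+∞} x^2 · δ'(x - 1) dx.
-2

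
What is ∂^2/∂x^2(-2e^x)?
- 2 e^{x}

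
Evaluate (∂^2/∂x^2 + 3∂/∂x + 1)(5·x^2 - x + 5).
5 x^{2} + 29 x + 12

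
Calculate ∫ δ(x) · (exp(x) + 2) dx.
3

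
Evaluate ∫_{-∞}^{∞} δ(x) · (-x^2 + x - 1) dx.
-1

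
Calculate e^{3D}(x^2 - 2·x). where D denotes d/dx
x^{2} + 4 x + 3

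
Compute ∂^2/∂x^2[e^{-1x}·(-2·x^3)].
2 x \left(- x^{2} + 6 x - 6\right) e^{- x}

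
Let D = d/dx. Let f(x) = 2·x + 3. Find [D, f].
2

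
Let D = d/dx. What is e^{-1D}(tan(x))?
\tan{\left(x - 1 \right)}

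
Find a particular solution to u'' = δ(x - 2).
\frac{|x - 2|}{2}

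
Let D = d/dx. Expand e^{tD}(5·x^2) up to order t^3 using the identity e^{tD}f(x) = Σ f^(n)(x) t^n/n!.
5 t^{2} + 10 t x + 5 x^{2}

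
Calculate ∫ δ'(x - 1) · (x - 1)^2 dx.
0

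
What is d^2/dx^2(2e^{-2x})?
8 e^{- 2 x}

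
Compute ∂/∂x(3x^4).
12 x^{3}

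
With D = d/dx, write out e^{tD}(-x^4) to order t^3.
x \left(- 4 t^{3} - 6 t^{2} x - 4 t x^{2} - x^{3}\right)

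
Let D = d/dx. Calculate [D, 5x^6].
30 x^{5}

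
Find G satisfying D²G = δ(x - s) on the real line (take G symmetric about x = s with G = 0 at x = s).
\frac{|x - s|}{2}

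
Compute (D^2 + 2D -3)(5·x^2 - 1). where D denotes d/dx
- 15 x^{2} + 20 x + 13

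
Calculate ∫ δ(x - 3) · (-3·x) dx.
-9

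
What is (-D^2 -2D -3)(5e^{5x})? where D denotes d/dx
- 190 e^{5 x}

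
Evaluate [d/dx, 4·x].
4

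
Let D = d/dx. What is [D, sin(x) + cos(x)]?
- \sin{\left(x \right)} + \cos{\left(x \right)}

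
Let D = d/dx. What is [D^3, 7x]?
21D^{2}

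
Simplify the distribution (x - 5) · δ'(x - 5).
-\delta(x - 5)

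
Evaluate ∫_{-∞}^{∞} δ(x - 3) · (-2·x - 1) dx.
-7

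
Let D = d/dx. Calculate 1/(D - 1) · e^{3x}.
\frac{e^{3 x}}{2}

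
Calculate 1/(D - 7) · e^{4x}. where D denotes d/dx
- \frac{e^{4 x}}{3}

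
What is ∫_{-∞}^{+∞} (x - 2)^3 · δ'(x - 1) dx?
-3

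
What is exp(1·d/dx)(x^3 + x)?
x^{3} + 3 x^{2} + 4 x + 2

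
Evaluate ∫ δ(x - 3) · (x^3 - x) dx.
24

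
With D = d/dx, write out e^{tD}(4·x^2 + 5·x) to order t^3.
4 t^{2} + t \left(8 x + 5\right) + 4 x^{2} + 5 x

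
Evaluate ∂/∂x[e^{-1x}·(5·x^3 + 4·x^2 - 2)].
\left(- 5 x^{3} + 11 x^{2} + 8 x + 2\right) e^{- x}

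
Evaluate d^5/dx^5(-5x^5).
-600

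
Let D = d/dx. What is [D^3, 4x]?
12D^{2}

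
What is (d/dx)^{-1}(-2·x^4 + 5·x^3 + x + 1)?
- \frac{2 x^{5}}{5} + \frac{5 x^{4}}{4} + \frac{x^{2}}{2} + x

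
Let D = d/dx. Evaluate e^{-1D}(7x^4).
7 x^{4} - 28 x^{3} + 42 x^{2} - 28 x + 7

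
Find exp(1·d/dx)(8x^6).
8 x^{6} + 48 x^{5} + 120 x^{4} + 160 x^{3} + 120 x^{2} + 48 x + 8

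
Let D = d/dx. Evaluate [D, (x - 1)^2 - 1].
2 x - 2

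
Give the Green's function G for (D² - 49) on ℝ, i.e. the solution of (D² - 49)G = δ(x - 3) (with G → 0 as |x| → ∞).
-\frac{e^{-7|x - 3|}}{14}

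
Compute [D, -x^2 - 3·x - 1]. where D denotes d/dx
- 2 x - 3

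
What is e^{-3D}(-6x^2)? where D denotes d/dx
- 6 x^{2} + 36 x - 54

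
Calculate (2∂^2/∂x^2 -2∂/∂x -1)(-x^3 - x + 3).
x^{3} + 6 x^{2} - 11 x - 1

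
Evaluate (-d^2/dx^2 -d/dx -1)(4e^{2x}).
- 28 e^{2 x}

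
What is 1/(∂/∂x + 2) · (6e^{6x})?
\frac{3 e^{6 x}}{4}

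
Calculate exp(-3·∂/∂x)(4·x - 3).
4 x - 15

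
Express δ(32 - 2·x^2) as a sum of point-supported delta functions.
\frac{\delta(x - 4) + \delta(x + 4)}{16}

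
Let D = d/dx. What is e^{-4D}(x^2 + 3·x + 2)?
x^{2} - 5 x + 6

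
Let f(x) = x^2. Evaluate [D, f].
2 x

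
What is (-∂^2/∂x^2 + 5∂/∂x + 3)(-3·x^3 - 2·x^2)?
- 9 x^{3} - 51 x^{2} - 2 x + 4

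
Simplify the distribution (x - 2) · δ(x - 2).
0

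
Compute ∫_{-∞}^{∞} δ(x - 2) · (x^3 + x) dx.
10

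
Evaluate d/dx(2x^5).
10 x^{4}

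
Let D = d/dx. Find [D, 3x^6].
18 x^{5}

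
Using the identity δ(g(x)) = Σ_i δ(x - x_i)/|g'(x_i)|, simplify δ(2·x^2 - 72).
\frac{\delta(x - 6) + \delta(x + 6)}{24}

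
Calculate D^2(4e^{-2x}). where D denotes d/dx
16 e^{- 2 x}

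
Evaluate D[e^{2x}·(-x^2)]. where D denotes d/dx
2 x \left(- x - 1\right) e^{2 x}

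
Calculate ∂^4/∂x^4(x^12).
11880 x^{8}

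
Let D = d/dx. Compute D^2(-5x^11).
- 550 x^{9}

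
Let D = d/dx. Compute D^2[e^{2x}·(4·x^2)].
\left(16 x^{2} + 32 x + 8\right) e^{2 x}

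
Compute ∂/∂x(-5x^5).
- 25 x^{4}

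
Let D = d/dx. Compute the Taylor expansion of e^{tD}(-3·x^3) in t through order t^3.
- 3 t^{3} - 9 t^{2} x - 9 t x^{2} - 3 x^{3}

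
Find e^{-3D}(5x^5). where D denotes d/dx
5 x^{5} - 75 x^{4} + 450 x^{3} - 1350 x^{2} + 2025 x - 1215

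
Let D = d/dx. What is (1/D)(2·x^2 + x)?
\frac{2 x^{3}}{3} + \frac{x^{2}}{2}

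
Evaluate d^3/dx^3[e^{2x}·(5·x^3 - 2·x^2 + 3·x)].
\left(40 x^{3} + 164 x^{2} + 156 x + 42\right) e^{2 x}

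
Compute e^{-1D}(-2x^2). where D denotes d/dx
- 2 x^{2} + 4 x - 2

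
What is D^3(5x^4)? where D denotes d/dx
120 x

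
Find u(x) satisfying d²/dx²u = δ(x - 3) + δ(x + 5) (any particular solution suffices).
\frac{|x - 3|}{2} + \frac{|x + 5|}{2}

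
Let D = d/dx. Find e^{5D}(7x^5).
7 x^{5} + 175 x^{4} + 1750 x^{3} + 8750 x^{2} + 21875 x + 21875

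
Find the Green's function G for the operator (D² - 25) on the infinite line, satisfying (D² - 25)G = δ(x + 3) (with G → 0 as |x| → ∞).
-\frac{e^{-5|x + 3|}}{10}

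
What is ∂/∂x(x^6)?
6 x^{5}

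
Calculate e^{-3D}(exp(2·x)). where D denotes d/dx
e^{2 x - 6}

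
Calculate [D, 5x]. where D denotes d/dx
5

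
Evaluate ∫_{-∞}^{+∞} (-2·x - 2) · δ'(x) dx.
2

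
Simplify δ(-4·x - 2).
\frac{\delta(x + 1/2)}{4}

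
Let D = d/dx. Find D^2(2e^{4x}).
32 e^{4 x}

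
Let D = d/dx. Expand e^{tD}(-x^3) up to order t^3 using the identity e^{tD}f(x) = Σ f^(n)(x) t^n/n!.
- t^{3} - 3 t^{2} x - 3 t x^{2} - x^{3}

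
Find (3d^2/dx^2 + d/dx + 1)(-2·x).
- 2 x - 2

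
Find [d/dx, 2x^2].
4 x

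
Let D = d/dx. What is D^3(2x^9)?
1008 x^{6}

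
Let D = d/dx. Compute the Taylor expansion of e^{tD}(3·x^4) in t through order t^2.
3 x^{2} \left(6 t^{2} + 4 t x + x^{2}\right)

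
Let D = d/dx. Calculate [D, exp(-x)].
- e^{- x}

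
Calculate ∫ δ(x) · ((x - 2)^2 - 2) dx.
2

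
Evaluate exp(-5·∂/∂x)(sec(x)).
\sec{\left(x - 5 \right)}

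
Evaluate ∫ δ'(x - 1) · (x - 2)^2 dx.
2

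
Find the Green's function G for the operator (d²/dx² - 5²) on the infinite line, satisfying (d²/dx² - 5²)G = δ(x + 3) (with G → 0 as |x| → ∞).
-\frac{e^{-5|x + 3|}}{10}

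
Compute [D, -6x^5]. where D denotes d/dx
- 30 x^{4}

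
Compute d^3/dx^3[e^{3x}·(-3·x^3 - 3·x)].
\left(- 81 x^{3} - 243 x^{2} - 243 x - 99\right) e^{3 x}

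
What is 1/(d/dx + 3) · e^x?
\frac{e^{x}}{4}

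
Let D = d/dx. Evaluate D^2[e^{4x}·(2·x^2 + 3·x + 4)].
\left(32 x^{2} + 80 x + 92\right) e^{4 x}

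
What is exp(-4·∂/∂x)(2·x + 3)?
2 x - 5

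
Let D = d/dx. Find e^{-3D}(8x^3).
8 x^{3} - 72 x^{2} + 216 x - 216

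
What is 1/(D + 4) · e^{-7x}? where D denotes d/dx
- \frac{e^{- 7 x}}{3}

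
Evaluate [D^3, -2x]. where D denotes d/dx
-6D^{2}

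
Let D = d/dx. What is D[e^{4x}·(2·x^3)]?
x^{2} \left(8 x + 6\right) e^{4 x}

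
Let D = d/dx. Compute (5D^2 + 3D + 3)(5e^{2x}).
145 e^{2 x}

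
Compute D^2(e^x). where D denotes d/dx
e^{x}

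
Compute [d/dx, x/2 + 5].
\frac{1}{2}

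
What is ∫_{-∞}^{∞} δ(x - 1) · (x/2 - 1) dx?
- \frac{1}{2}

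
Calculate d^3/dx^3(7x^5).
420 x^{2}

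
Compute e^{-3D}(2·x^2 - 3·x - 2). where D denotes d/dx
2 x^{2} - 15 x + 25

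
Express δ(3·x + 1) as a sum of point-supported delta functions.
\frac{\delta(x + 1/3)}{3}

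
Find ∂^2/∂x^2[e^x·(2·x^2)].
2 \left(x^{2} + 4 x + 2\right) e^{x}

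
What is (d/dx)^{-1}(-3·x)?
- \frac{3 x^{2}}{2}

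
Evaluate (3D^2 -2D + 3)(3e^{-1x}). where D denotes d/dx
24 e^{- x}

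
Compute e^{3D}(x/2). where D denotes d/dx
\frac{x}{2} + \frac{3}{2}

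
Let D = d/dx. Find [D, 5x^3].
15 x^{2}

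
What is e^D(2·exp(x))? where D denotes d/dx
2 e^{x + 1}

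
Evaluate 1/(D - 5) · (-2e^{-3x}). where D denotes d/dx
\frac{e^{- 3 x}}{4}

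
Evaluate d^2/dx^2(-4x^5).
- 80 x^{3}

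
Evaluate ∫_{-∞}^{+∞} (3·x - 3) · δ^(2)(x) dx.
0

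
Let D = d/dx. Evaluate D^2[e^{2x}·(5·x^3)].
10 x \left(2 x^{2} + 6 x + 3\right) e^{2 x}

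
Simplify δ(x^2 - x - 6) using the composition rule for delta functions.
\frac{\delta(x + 2) + \delta(x - 3)}{5}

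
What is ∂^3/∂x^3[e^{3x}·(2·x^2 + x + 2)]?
\left(54 x^{2} + 135 x + 117\right) e^{3 x}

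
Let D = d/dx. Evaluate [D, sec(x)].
\tan{\left(x \right)} \sec{\left(x \right)}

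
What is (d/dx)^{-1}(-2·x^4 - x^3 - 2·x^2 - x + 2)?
- \frac{2 x^{5}}{5} - \frac{x^{4}}{4} - \frac{2 x^{3}}{3} - \frac{x^{2}}{2} + 2 x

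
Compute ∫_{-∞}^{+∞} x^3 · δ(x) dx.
0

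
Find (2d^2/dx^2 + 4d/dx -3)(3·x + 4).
- 9 x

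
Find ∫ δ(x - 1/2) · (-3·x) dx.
- \frac{3}{2}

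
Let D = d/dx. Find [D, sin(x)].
\cos{\left(x \right)}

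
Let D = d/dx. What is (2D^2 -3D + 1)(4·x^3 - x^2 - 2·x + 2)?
4 x^{3} - 37 x^{2} + 52 x + 4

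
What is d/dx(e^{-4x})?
- 4 e^{- 4 x}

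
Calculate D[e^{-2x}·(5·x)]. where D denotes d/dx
5 \left(1 - 2 x\right) e^{- 2 x}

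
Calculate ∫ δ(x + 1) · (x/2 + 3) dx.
\frac{5}{2}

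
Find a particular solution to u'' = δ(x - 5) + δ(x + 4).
\frac{|x - 5|}{2} + \frac{|x + 4|}{2}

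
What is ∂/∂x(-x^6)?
- 6 x^{5}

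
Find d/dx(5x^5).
25 x^{4}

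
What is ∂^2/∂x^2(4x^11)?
440 x^{9}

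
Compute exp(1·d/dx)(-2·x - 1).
- 2 x - 3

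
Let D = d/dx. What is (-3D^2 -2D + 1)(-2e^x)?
8 e^{x}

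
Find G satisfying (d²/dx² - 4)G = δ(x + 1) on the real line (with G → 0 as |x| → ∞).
-\frac{e^{-2|x + 1|}}{4}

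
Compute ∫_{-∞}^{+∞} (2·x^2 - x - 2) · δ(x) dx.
-2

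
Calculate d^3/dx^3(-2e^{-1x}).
2 e^{- x}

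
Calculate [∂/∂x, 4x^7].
28 x^{6}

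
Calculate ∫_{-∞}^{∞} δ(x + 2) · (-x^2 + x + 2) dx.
-4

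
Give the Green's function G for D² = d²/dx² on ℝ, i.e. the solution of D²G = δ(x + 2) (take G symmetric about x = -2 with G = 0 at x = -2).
\frac{|x + 2|}{2}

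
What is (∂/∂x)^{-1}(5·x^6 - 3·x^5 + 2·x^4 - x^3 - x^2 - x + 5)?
\frac{5 x^{7}}{7} - \frac{x^{6}}{2} + \frac{2 x^{5}}{5} - \frac{x^{4}}{4} - \frac{x^{3}}{3} - \frac{x^{2}}{2} + 5 x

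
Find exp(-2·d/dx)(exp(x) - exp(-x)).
- e^{2 - x} + e^{x - 2}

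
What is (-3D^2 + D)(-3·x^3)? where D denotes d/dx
9 x \left(6 - x\right)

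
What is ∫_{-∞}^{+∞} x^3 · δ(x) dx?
0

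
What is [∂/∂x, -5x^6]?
- 30 x^{5}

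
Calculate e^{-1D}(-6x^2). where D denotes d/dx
- 6 x^{2} + 12 x - 6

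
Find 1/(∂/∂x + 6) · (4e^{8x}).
\frac{2 e^{8 x}}{7}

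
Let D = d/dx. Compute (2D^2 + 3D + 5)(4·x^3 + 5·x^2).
20 x^{3} + 61 x^{2} + 78 x + 20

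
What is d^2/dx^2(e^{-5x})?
25 e^{- 5 x}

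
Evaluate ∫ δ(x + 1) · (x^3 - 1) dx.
-2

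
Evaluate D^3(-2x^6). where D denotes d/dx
- 240 x^{3}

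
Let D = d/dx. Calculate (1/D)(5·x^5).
\frac{5 x^{6}}{6}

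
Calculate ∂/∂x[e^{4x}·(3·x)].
\left(12 x + 3\right) e^{4 x}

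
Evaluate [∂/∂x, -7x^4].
- 28 x^{3}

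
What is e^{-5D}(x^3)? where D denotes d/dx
x^{3} - 15 x^{2} + 75 x - 125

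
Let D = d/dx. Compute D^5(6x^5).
720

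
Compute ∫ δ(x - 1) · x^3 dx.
1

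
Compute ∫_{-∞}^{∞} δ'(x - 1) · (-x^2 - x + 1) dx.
3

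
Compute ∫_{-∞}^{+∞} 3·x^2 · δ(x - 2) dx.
12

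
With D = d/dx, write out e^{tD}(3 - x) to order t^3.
- t - x + 3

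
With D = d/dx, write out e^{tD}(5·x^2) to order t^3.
5 t^{2} + 10 t x + 5 x^{2}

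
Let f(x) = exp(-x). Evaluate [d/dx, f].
- e^{- x}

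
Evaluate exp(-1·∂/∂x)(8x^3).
8 x^{3} - 24 x^{2} + 24 x - 8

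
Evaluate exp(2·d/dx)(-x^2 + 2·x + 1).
- x^{2} - 2 x + 1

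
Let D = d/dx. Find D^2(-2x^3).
- 12 x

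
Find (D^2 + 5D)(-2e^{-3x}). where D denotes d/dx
12 e^{- 3 x}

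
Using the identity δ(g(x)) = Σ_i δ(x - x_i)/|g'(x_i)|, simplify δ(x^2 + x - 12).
\frac{\delta(x + 4) + \delta(x - 3)}{7}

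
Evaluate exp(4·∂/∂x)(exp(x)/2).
\frac{e^{x + 4}}{2}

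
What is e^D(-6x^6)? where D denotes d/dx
- 6 x^{6} - 36 x^{5} - 90 x^{4} - 120 x^{3} - 90 x^{2} - 36 x - 6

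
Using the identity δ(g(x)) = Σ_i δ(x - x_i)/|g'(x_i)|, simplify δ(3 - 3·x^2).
\frac{\delta(x - 1) + \delta(x + 1)}{6}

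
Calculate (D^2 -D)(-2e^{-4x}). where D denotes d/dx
- 40 e^{- 4 x}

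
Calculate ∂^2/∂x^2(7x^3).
42 x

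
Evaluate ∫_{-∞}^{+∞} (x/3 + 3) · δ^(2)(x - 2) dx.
0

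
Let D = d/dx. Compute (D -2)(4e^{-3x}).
- 20 e^{- 3 x}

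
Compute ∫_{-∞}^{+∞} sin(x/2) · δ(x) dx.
0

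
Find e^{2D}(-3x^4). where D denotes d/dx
- 3 x^{4} - 24 x^{3} - 72 x^{2} - 96 x - 48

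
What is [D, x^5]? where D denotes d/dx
5 x^{4}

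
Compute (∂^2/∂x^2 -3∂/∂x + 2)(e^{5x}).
12 e^{5 x}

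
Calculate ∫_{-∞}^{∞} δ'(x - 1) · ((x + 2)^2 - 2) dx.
-6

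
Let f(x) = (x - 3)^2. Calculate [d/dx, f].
2 x - 6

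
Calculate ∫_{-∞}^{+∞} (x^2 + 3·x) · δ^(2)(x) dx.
2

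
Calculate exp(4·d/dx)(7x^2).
7 x^{2} + 56 x + 112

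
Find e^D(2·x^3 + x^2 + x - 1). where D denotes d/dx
2 x^{3} + 7 x^{2} + 9 x + 3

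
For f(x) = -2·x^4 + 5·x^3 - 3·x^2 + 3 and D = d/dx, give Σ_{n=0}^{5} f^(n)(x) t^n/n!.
- 2 t^{4} - t^{3} \left(8 x - 5\right) - t^{2} \left(12 x^{2} - 15 x + 3\right) - t x \left(8 x^{2} - 15 x + 6\right) - 2 x^{4} + 5 x^{3} - 3 x^{2} + 3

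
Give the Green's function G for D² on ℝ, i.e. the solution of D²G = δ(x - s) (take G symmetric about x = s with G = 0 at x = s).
\frac{|x - s|}{2}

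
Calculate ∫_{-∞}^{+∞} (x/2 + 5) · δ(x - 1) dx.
\frac{11}{2}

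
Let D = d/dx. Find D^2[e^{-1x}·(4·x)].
4 \left(x - 2\right) e^{- x}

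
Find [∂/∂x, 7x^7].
49 x^{6}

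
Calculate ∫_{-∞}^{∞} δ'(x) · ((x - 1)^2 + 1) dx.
2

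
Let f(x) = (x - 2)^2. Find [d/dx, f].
2 x - 4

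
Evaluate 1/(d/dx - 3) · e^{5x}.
\frac{e^{5 x}}{2}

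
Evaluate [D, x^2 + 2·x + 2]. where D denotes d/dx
2 x + 2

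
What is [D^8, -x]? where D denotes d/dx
-8D^{7}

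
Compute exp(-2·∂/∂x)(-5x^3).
- 5 x^{3} + 30 x^{2} - 60 x + 40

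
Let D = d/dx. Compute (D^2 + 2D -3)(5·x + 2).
4 - 15 x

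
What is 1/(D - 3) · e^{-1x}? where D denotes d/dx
- \frac{e^{- x}}{4}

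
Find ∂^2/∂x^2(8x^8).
448 x^{6}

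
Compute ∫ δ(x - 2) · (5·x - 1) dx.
9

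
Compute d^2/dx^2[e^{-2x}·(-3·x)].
12 \left(1 - x\right) e^{- 2 x}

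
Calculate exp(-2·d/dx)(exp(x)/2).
\frac{e^{x - 2}}{2}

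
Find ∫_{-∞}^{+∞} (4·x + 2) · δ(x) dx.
2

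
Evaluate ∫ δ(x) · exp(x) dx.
1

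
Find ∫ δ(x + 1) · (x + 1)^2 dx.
0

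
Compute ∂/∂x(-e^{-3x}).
3 e^{- 3 x}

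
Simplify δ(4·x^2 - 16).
\frac{\delta(x - 2) + \delta(x + 2)}{16}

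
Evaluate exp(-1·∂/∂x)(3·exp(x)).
3 e^{x - 1}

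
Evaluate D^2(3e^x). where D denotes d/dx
3 e^{x}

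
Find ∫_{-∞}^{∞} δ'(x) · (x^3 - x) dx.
1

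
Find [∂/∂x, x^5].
5 x^{4}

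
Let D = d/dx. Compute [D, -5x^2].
- 10 x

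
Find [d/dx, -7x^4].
- 28 x^{3}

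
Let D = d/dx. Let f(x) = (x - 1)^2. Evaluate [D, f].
2 x - 2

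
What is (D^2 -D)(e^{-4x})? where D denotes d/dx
20 e^{- 4 x}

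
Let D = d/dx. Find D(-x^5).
- 5 x^{4}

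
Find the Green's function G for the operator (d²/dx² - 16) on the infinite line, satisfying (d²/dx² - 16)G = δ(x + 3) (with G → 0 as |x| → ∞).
-\frac{e^{-4|x + 3|}}{8}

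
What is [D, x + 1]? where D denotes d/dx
1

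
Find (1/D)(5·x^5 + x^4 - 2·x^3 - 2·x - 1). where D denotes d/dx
\frac{5 x^{6}}{6} + \frac{x^{5}}{5} - \frac{x^{4}}{2} - x^{2} - x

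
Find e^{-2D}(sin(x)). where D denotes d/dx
\sin{\left(x - 2 \right)}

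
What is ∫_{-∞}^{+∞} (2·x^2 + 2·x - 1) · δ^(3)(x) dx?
0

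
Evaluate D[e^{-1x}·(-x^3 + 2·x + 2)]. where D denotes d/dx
x \left(x^{2} - 3 x - 2\right) e^{- x}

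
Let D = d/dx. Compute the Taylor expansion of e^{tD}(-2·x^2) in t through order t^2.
- 2 t^{2} - 4 t x - 2 x^{2}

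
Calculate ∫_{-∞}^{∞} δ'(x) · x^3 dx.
0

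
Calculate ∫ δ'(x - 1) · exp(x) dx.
- e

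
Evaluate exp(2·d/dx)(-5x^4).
- 5 x^{4} - 40 x^{3} - 120 x^{2} - 160 x - 80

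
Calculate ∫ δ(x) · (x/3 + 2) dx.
2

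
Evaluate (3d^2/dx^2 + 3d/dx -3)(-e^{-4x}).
- 33 e^{- 4 x}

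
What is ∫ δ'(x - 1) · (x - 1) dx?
-1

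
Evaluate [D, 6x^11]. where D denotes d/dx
66 x^{10}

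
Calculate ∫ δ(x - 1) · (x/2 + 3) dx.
\frac{7}{2}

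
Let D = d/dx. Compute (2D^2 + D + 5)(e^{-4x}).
33 e^{- 4 x}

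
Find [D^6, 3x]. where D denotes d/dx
18D^{5}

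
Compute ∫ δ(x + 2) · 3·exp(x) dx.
\frac{3}{e^{2}}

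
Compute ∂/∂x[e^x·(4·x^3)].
4 x^{2} \left(x + 3\right) e^{x}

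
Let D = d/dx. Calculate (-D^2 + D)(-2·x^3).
6 x \left(2 - x\right)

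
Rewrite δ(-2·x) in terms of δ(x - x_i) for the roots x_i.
\frac{\delta(x)}{2}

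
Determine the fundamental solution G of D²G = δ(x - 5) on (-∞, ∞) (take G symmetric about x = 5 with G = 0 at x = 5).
\frac{|x - 5|}{2}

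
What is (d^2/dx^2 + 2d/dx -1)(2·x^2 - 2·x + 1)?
- 2 x^{2} + 10 x - 1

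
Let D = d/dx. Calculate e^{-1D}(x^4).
x^{4} - 4 x^{3} + 6 x^{2} - 4 x + 1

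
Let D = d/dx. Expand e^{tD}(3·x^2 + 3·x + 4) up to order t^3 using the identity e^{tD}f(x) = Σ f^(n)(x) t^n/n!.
3 t^{2} + 3 t \left(2 x + 1\right) + 3 x^{2} + 3 x + 4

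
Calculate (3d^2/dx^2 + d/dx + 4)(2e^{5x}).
168 e^{5 x}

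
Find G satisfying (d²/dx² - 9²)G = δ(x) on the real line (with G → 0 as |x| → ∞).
-\frac{e^{-9|x|}}{18}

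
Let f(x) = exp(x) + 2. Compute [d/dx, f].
e^{x}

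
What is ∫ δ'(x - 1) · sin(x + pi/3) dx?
- \cos{\left(1 + \frac{\pi}{3} \right)}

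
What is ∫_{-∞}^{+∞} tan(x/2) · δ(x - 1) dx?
\tan{\left(\frac{1}{2} \right)}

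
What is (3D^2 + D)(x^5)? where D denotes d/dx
5 x^{3} \left(x + 12\right)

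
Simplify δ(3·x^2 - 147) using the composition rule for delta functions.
\frac{\delta(x - 7) + \delta(x + 7)}{42}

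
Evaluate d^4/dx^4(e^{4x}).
256 e^{4 x}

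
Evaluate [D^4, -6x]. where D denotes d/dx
-24D^{3}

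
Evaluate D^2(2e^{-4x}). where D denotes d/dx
32 e^{- 4 x}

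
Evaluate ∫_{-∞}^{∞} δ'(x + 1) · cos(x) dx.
- \sin{\left(1 \right)}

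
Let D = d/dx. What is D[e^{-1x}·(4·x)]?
4 \left(1 - x\right) e^{- x}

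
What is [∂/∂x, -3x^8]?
- 24 x^{7}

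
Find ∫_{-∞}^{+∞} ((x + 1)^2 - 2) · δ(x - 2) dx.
7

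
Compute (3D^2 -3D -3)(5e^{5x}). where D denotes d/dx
285 e^{5 x}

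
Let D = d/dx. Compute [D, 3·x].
3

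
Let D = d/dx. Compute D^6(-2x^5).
0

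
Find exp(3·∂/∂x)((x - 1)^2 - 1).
x^{2} + 4 x + 3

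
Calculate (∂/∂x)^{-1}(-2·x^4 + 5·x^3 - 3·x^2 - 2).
- \frac{2 x^{5}}{5} + \frac{5 x^{4}}{4} - x^{3} - 2 x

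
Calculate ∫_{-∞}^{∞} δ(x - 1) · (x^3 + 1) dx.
2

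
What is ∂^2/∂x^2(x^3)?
6 x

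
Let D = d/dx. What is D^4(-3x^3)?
0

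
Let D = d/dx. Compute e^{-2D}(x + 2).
x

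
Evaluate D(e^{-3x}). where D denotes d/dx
- 3 e^{- 3 x}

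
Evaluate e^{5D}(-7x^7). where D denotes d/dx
- 7 x^{7} - 245 x^{6} - 3675 x^{5} - 30625 x^{4} - 153125 x^{3} - 459375 x^{2} - 765625 x - 546875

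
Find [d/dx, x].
1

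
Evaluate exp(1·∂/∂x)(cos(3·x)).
\cos{\left(3 x + 3 \right)}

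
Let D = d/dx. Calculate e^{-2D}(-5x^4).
- 5 x^{4} + 40 x^{3} - 120 x^{2} + 160 x - 80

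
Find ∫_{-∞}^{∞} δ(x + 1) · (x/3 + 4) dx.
\frac{11}{3}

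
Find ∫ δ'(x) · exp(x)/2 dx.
- \frac{1}{2}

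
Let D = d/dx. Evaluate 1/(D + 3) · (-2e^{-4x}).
2 e^{- 4 x}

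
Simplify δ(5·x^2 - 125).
\frac{\delta(x - 5) + \delta(x + 5)}{50}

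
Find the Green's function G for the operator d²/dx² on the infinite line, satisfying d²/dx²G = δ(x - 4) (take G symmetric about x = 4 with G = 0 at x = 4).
\frac{|x - 4|}{2}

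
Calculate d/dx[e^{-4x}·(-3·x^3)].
x^{2} \left(12 x - 9\right) e^{- 4 x}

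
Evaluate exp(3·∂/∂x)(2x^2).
2 x^{2} + 12 x + 18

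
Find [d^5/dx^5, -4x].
-20\frac{d^{4}}{dx^{4}}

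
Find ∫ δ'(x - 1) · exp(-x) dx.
e^{-1}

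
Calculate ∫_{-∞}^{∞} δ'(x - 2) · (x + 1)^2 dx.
-6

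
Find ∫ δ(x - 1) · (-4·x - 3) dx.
-7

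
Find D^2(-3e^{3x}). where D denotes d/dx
- 27 e^{3 x}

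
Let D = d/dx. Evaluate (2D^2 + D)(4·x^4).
16 x^{2} \left(x + 6\right)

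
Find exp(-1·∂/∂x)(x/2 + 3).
\frac{x}{2} + \frac{5}{2}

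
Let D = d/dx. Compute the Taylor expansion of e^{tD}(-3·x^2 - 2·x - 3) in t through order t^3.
- 3 t^{2} - 2 t \left(3 x + 1\right) - 3 x^{2} - 2 x - 3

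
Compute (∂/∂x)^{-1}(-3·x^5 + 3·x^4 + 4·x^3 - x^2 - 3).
- \frac{x^{6}}{2} + \frac{3 x^{5}}{5} + x^{4} - \frac{x^{3}}{3} - 3 x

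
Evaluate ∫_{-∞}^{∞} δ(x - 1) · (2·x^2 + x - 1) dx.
2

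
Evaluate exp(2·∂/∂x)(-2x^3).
- 2 x^{3} - 12 x^{2} - 24 x - 16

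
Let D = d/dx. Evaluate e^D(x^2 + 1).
x^{2} + 2 x + 2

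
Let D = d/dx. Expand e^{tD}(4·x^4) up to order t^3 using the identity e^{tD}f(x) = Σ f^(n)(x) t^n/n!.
4 x \left(4 t^{3} + 6 t^{2} x + 4 t x^{2} + x^{3}\right)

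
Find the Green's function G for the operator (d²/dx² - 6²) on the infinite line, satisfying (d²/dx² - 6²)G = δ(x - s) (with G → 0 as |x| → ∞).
-\frac{e^{-6|x-s|}}{12}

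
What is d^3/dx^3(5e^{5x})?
625 e^{5 x}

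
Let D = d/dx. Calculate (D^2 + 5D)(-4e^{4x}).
- 144 e^{4 x}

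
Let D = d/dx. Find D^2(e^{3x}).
9 e^{3 x}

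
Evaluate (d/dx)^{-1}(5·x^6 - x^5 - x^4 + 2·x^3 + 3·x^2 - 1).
\frac{5 x^{7}}{7} - \frac{x^{6}}{6} - \frac{x^{5}}{5} + \frac{x^{4}}{2} + x^{3} - x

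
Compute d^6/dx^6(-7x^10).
- 1058400 x^{4}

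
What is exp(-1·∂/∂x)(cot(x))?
\cot{\left(x - 1 \right)}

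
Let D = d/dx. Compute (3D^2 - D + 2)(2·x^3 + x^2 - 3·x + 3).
4 x^{3} - 4 x^{2} + 28 x + 15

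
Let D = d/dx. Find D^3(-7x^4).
- 168 x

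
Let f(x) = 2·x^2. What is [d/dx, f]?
4 x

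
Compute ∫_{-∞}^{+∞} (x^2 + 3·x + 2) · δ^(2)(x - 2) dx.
2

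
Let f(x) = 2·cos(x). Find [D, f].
- 2 \sin{\left(x \right)}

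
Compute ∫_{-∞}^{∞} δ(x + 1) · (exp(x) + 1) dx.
e^{-1} + 1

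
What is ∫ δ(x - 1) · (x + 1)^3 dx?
8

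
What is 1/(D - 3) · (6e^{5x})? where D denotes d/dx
3 e^{5 x}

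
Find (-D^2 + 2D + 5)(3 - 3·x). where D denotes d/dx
9 - 15 x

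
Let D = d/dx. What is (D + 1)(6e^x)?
12 e^{x}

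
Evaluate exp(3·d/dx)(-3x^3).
- 3 x^{3} - 27 x^{2} - 81 x - 81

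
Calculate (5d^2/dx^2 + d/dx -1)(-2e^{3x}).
- 94 e^{3 x}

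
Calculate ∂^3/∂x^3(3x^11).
2970 x^{8}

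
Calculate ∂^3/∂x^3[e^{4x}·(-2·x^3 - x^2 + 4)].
\left(- 128 x^{3} - 352 x^{2} - 240 x + 220\right) e^{4 x}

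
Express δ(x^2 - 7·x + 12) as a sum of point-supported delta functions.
\frac{\delta(x - 3) + \delta(x - 4)}{1}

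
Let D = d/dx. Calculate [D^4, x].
4D^{3}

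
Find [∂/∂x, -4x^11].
- 44 x^{10}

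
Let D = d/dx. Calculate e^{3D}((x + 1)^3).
x^{3} + 12 x^{2} + 48 x + 64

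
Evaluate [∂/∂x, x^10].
10 x^{9}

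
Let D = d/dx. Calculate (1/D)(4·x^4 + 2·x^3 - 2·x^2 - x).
\frac{4 x^{5}}{5} + \frac{x^{4}}{2} - \frac{2 x^{3}}{3} - \frac{x^{2}}{2}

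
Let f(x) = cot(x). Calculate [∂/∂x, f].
- \frac{1}{\sin^{2}{\left(x \right)}}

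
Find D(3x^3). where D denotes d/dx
9 x^{2}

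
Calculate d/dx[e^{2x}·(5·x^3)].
x^{2} \left(10 x + 15\right) e^{2 x}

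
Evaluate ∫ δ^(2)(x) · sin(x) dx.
0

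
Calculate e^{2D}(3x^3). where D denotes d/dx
3 x^{3} + 18 x^{2} + 36 x + 24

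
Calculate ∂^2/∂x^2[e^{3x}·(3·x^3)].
9 x \left(3 x^{2} + 6 x + 2\right) e^{3 x}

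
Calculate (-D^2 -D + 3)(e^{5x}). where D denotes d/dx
- 27 e^{5 x}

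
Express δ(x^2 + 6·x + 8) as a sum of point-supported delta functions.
\frac{\delta(x + 2) + \delta(x + 4)}{2}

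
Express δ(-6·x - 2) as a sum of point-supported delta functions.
\frac{\delta(x + 1/3)}{6}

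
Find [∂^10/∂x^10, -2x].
-20\frac{d^{9}}{dx^{9}}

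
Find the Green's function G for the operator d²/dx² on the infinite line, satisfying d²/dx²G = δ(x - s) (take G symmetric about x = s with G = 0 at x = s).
\frac{|x - s|}{2}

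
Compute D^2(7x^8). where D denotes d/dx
392 x^{6}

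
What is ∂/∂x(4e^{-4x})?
- 16 e^{- 4 x}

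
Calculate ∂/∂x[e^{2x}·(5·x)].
\left(10 x + 5\right) e^{2 x}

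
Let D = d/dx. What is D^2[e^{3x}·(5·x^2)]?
\left(45 x^{2} + 60 x + 10\right) e^{3 x}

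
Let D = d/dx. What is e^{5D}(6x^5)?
6 x^{5} + 150 x^{4} + 1500 x^{3} + 7500 x^{2} + 18750 x + 18750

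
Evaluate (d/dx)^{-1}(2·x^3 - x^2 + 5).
\frac{x^{4}}{2} - \frac{x^{3}}{3} + 5 x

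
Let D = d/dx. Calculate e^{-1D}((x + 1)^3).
x^{3}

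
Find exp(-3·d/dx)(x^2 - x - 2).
x^{2} - 7 x + 10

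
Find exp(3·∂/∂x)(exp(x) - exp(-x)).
2 \sinh{\left(x + 3 \right)}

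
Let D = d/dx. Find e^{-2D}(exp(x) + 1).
e^{x - 2} + 1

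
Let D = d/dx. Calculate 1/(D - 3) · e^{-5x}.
- \frac{e^{- 5 x}}{8}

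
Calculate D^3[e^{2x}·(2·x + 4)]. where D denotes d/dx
\left(16 x + 56\right) e^{2 x}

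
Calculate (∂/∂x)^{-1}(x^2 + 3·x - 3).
\frac{x^{3}}{3} + \frac{3 x^{2}}{2} - 3 x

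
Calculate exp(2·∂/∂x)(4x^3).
4 x^{3} + 24 x^{2} + 48 x + 32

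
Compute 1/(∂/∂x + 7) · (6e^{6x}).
\frac{6 e^{6 x}}{13}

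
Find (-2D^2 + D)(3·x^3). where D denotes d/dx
9 x \left(x - 4\right)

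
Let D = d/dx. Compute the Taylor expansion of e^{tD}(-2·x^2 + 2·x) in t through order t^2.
- 2 t^{2} - 2 t \left(2 x - 1\right) - 2 x^{2} + 2 x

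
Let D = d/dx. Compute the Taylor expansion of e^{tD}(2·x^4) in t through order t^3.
2 x \left(4 t^{3} + 6 t^{2} x + 4 t x^{2} + x^{3}\right)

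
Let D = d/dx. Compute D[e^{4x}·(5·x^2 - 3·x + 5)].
\left(20 x^{2} - 2 x + 17\right) e^{4 x}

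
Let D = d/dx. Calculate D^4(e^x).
e^{x}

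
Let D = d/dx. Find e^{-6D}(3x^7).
3 x^{7} - 126 x^{6} + 2268 x^{5} - 22680 x^{4} + 136080 x^{3} - 489888 x^{2} + 979776 x - 839808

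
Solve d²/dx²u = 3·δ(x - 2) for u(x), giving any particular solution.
\frac{3|x - 2|}{2}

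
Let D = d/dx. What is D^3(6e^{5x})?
750 e^{5 x}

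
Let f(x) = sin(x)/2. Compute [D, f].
\frac{\cos{\left(x \right)}}{2}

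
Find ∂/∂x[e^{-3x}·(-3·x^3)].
9 x^{2} \left(x - 1\right) e^{- 3 x}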